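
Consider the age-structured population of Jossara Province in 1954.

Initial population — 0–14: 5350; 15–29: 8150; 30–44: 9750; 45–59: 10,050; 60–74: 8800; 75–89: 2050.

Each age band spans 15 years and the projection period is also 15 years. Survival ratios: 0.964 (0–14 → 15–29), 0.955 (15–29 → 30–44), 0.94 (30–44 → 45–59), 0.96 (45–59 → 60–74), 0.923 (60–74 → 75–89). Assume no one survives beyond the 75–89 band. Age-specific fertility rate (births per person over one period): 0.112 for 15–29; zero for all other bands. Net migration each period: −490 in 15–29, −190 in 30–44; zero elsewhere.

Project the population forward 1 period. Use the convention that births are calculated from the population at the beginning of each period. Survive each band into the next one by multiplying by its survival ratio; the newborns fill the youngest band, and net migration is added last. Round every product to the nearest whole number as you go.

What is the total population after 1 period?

— Period 1 —
Births: 8150 × 0.112 = 913
15–29: 5350 × 0.964 = 5157
30–44: 8150 × 0.955 = 7783
45–59: 9750 × 0.94 = 9165
60–74: 10050 × 0.96 = 9648
75–89: 8800 × 0.923 = 8122
Net migration: 15–29 − 490 → 4667; 30–44 − 190 → 7593
→ [913, 4667, 7593, 9165, 9648, 8122]
Total after period 1: 913 + 4667 + 7593 + 9165 + 9648 + 8122 = 40108

40108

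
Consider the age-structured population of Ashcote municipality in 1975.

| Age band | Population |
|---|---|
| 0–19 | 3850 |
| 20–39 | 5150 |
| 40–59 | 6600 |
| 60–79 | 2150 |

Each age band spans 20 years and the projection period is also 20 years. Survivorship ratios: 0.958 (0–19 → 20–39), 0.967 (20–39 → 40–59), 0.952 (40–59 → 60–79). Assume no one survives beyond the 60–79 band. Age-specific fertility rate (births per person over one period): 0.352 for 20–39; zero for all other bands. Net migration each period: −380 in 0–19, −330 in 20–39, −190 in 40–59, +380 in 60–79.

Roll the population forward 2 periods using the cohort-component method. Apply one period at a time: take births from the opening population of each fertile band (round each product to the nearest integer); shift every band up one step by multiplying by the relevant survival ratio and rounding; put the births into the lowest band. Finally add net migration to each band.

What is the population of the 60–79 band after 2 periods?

4940

— Period 1 —
Births: 5150 × 0.352 = 1813
20–39: 3850 × 0.958 = 3688
40–59: 5150 × 0.967 = 4980
60–79: 6600 × 0.952 = 6283
Net migration: 0–19 − 380 → 1433; 20–39 − 330 → 3358; 40–59 − 190 → 4790; 60–79 + 380 → 6663
Giving 1433 / 3358 / 4790 / 6663.
— Period 2 —
Births: 3358 × 0.352 = 1182
20–39: 1433 × 0.958 = 1373
40–59: 3358 × 0.967 = 3247
60–79: 4790 × 0.952 = 4560
Net migration: 0–19 − 380 → 802; 20–39 − 330 → 1043; 40–59 − 190 → 3057; 60–79 + 380 → 4940
Giving 802 / 1043 / 3057 / 4940.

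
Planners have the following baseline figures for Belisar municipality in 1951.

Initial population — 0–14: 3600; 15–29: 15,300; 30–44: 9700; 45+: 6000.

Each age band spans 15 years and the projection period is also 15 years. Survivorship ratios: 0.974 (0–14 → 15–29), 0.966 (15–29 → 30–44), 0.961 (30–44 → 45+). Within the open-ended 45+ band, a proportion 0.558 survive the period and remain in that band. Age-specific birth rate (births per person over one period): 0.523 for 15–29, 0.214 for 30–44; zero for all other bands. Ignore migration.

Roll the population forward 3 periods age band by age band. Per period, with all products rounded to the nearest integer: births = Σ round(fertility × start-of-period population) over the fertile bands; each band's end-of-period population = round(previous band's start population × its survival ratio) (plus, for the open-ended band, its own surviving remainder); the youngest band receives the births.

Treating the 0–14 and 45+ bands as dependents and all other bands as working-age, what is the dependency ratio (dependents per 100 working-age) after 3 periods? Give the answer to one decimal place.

Period 1:
Births: 15300 × 0.523 = 8002 ; 9700 × 0.214 = 2076 → 10078
15–29: 3600 × 0.974 = 3506
30–44: 15300 × 0.966 = 14780
45+: 9700 × 0.961 + 6000 × 0.558 = 9322 + 3348 = 12670
→ [10078, 3506, 14780, 12670]
Period 2:
Births: 3506 × 0.523 = 1834 ; 14780 × 0.214 = 3163 → 4997
15–29: 10078 × 0.974 = 9816
30–44: 3506 × 0.966 = 3387
45+: 14780 × 0.961 + 12670 × 0.558 = 14204 + 7070 = 21274
→ [4997, 9816, 3387, 21274]
Period 3:
Births: 9816 × 0.523 = 5134 ; 3387 × 0.214 = 725 → 5859
15–29: 4997 × 0.974 = 4867
30–44: 9816 × 0.966 = 9482
45+: 3387 × 0.961 + 21274 × 0.558 = 3255 + 11871 = 15126
→ [5859, 4867, 9482, 15126]
Dependents (band 0–14 + band 45+) = 5859 + 15126 = 20985; working-age = 14349; ratio = 20985/14349 × 100 = 146.2

146.2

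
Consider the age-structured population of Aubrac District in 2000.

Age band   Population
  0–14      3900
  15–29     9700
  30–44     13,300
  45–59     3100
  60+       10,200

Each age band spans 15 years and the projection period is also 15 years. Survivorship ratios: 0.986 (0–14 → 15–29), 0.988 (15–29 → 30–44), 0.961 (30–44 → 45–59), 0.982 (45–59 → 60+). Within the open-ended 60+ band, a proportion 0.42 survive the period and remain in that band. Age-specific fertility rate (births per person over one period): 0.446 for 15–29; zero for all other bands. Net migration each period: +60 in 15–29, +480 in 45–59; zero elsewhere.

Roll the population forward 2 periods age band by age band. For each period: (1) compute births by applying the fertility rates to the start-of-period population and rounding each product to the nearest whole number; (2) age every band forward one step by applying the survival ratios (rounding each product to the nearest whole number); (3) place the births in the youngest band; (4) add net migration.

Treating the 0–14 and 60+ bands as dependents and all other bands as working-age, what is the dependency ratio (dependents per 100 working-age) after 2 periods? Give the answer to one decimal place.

99.8

After projecting period 1:
Births: 9700 * 0.446 = 4326
15–29: 3900 * 0.986 = 3845
30–44: 9700 * 0.988 = 9584
45–59: 13300 * 0.961 = 12781
60+: 3100 * 0.982 + 10200 * 0.42 = 3044 + 4284 = 7328
Net migration: 15–29 + 60 → 3905; 45–59 + 480 → 13261
Giving 4326 / 3905 / 9584 / 13261 / 7328.
After projecting period 2:
Births: 3905 * 0.446 = 1742
15–29: 4326 * 0.986 = 4265
30–44: 3905 * 0.988 = 3858
45–59: 9584 * 0.961 = 9210
60+: 13261 * 0.982 + 7328 * 0.42 = 13022 + 3078 = 16100
Net migration: 15–29 + 60 → 4325; 45–59 + 480 → 9690
Giving 1742 / 4325 / 3858 / 9690 / 16100.
Dependents (band 0–14 + band 60+) = 1742 + 16100 = 17842; working-age = 17873; ratio = 17842/17873 × 100 = 99.8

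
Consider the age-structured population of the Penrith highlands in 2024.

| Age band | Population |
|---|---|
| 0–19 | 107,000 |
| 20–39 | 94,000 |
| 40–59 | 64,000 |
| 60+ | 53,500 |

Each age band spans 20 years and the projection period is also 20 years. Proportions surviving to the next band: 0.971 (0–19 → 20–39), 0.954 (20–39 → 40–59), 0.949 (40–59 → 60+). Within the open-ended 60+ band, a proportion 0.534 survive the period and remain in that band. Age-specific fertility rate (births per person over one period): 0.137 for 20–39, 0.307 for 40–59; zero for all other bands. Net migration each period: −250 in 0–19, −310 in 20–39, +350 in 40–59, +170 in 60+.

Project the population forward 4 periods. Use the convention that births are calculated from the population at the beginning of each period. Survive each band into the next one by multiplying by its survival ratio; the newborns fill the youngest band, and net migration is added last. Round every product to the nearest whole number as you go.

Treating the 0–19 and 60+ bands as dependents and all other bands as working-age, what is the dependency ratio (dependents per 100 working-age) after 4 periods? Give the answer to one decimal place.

Call the groups 1 to 4, youngest first.
Period 1:
Births: 94000 × 0.137 = 12878 ; 64000 × 0.307 = 19648 ⇒ total 32526
Group 2: 107000 × 0.971 = 103897
Group 3: 94000 × 0.954 = 89676
Group 4: 64000 × 0.949 + 53500 × 0.534 = 60736 + 28569 = 89305
Net migration: Group 1 − 250 → 32276; Group 2 − 310 → 103587; Group 3 + 350 → 90026; Group 4 + 170 → 89475
End of period: [32276, 103587, 90026, 89475]
Period 2:
Births: 103587 × 0.137 = 14191 ; 90026 × 0.307 = 27638 ⇒ total 41829
Group 2: 32276 × 0.971 = 31340
Group 3: 103587 × 0.954 = 98822
Group 4: 90026 × 0.949 + 89475 × 0.534 = 85435 + 47780 = 133215
Net migration: Group 1 − 250 → 41579; Group 2 − 310 → 31030; Group 3 + 350 → 99172; Group 4 + 170 → 133385
End of period: [41579, 31030, 99172, 133385]
Period 3:
Births: 31030 × 0.137 = 4251 ; 99172 × 0.307 = 30446 ⇒ total 34697
Group 2: 41579 × 0.971 = 40373
Group 3: 31030 × 0.954 = 29603
Group 4: 99172 × 0.949 + 133385 × 0.534 = 94114 + 71228 = 165342
Net migration: Group 1 − 250 → 34447; Group 2 − 310 → 40063; Group 3 + 350 → 29953; Group 4 + 170 → 165512
End of period: [34447, 40063, 29953, 165512]
Period 4:
Births: 40063 × 0.137 = 5489 ; 29953 × 0.307 = 9196 ⇒ total 14685
Group 2: 34447 × 0.971 = 33448
Group 3: 40063 × 0.954 = 38220
Group 4: 29953 × 0.949 + 165512 × 0.534 = 28425 + 88383 = 116808
Net migration: Group 1 − 250 → 14435; Group 2 − 310 → 33138; Group 3 + 350 → 38570; Group 4 + 170 → 116978
End of period: [14435, 33138, 38570, 116978]
Dependents (band 0–19 + band 60+) = 14435 + 116978 = 131413; working-age = 71708; ratio = 131413/71708 × 100 = 183.3

183.3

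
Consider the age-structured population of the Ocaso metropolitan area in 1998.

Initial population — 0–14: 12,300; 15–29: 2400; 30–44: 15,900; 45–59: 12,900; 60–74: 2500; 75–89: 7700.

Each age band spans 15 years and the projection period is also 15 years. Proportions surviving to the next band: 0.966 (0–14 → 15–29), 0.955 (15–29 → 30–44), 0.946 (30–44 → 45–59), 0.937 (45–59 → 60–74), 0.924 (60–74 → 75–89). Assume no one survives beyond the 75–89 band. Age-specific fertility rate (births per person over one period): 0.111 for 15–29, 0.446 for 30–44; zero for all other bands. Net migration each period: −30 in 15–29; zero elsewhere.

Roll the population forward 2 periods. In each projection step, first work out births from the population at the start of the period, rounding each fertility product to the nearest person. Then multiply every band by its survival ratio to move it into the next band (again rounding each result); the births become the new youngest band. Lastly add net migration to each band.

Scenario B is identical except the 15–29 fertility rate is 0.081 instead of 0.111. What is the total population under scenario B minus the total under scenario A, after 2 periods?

Let band 1 be 0–14 through band 6 = 75–89.
After projecting period 1:
Births: 2400 * 0.111 = 266, 15900 * 0.446 = 7091 → 7357
Band 2: 12300 * 0.966 = 11882
Band 3: 2400 * 0.955 = 2292
Band 4: 15900 * 0.946 = 15041
Band 5: 12900 * 0.937 = 12087
Band 6: 2500 * 0.924 = 2310
Net migration: Band 2 − 30 → 11852
End of period: [7357, 11852, 2292, 15041, 12087, 2310]
After projecting period 2:
Births: 11852 * 0.111 = 1316, 2292 * 0.446 = 1022 → 2338
Band 2: 7357 * 0.966 = 7107
Band 3: 11852 * 0.955 = 11319
Band 4: 2292 * 0.946 = 2168
Band 5: 15041 * 0.937 = 14093
Band 6: 12087 * 0.924 = 11168
Net migration: Band 2 − 30 → 7077
End of period: [2338, 7077, 11319, 2168, 14093, 11168]
Scenario A total after 2 periods: 48163
Scenario B projection —
After projecting period 1:
Births: 2400 * 0.081 = 194, 15900 * 0.446 = 7091 → 7285
Band 2: 12300 * 0.966 = 11882
Band 3: 2400 * 0.955 = 2292
Band 4: 15900 * 0.946 = 15041
Band 5: 12900 * 0.937 = 12087
Band 6: 2500 * 0.924 = 2310
Net migration: Band 2 − 30 → 11852
End of period: [7285, 11852, 2292, 15041, 12087, 2310]
After projecting period 2:
Births: 11852 * 0.081 = 960, 2292 * 0.446 = 1022 → 1982
Band 2: 7285 * 0.966 = 7037
Band 3: 11852 * 0.955 = 11319
Band 4: 2292 * 0.946 = 2168
Band 5: 15041 * 0.937 = 14093
Band 6: 12087 * 0.924 = 11168
Net migration: Band 2 − 30 → 7007
End of period: [1982, 7007, 11319, 2168, 14093, 11168]
Scenario B total after 2 periods: 47737
Difference B − A = 47737 − 48163 = -426

-426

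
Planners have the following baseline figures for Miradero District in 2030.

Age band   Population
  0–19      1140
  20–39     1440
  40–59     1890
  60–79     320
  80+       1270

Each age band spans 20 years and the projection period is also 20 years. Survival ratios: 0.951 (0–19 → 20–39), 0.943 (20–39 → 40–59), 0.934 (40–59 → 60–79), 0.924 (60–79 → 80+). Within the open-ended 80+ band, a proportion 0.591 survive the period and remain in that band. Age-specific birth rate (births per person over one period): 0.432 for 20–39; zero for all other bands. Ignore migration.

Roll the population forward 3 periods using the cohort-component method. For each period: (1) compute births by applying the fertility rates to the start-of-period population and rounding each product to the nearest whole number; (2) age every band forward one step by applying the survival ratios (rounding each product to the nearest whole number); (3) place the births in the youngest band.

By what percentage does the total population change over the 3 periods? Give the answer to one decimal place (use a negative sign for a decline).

Period 1:
Births: 1440 * 0.432 = 622
20–39: 1140 * 0.951 = 1084
40–59: 1440 * 0.943 = 1358
60–79: 1890 * 0.934 = 1765
80+: 320 * 0.924 + 1270 * 0.591 = 296 + 751 = 1047
Giving 622 / 1084 / 1358 / 1765 / 1047.
Period 2:
Births: 1084 * 0.432 = 468
20–39: 622 * 0.951 = 592
40–59: 1084 * 0.943 = 1022
60–79: 1358 * 0.934 = 1268
80+: 1765 * 0.924 + 1047 * 0.591 = 1631 + 619 = 2250
Giving 468 / 592 / 1022 / 1268 / 2250.
Period 3:
Births: 592 * 0.432 = 256
20–39: 468 * 0.951 = 445
40–59: 592 * 0.943 = 558
60–79: 1022 * 0.934 = 955
80+: 1268 * 0.924 + 2250 * 0.591 = 1172 + 1330 = 2502
Giving 256 / 445 / 558 / 955 / 2502.
Total: 6060 → 4716; change = -1344; percentage change = -22.2%

-22.2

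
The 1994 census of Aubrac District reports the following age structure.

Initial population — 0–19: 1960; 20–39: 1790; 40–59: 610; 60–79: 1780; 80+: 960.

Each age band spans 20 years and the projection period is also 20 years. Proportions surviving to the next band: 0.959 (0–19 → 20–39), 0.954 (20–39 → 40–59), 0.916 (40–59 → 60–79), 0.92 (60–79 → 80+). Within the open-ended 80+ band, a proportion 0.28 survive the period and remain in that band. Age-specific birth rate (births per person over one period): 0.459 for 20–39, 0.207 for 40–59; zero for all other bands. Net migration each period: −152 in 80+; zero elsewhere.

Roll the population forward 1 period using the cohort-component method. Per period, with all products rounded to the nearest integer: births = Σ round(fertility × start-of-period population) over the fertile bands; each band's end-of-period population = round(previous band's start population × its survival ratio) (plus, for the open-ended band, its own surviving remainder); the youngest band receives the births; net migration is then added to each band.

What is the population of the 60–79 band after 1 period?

559

Period 1:
Births: 1790 × 0.459 = 822  |  610 × 0.207 = 126 → 948
20–39: 1960 × 0.959 = 1880
40–59: 1790 × 0.954 = 1708
60–79: 610 × 0.916 = 559
80+: 1780 × 0.92 + 960 × 0.28 = 1638 + 269 = 1907
Net migration: 80+ − 152 → 1755
Giving 948 / 1880 / 1708 / 559 / 1755.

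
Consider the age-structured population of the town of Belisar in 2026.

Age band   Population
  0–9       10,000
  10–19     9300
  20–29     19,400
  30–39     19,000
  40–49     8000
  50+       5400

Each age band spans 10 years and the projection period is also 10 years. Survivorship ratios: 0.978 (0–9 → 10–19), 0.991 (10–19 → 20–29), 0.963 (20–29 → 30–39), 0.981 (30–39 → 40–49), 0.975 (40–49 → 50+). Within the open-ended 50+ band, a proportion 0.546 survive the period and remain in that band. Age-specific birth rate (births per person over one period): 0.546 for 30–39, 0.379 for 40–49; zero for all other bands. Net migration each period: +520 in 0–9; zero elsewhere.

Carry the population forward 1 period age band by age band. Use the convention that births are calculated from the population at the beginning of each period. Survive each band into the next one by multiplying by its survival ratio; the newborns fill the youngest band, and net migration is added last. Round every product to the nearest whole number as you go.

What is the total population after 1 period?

After projecting period 1:
Births: 19000 × 0.546 = 10374 ; 8000 × 0.379 = 3032 → total 13406
10–19: 10000 × 0.978 = 9780
20–29: 9300 × 0.991 = 9216
30–39: 19400 × 0.963 = 18682
40–49: 19000 × 0.981 = 18639
50+: 8000 × 0.975 + 5400 × 0.546 = 7800 + 2948 = 10748
Net migration: 0–9 + 520 → 13926
Population now: 0–9=13926, 10–19=9780, 20–29=9216, 30–39=18682, 40–49=18639, 50+=10748
Total after period 1: 13926 + 9780 + 9216 + 18682 + 18639 + 10748 = 80991

80991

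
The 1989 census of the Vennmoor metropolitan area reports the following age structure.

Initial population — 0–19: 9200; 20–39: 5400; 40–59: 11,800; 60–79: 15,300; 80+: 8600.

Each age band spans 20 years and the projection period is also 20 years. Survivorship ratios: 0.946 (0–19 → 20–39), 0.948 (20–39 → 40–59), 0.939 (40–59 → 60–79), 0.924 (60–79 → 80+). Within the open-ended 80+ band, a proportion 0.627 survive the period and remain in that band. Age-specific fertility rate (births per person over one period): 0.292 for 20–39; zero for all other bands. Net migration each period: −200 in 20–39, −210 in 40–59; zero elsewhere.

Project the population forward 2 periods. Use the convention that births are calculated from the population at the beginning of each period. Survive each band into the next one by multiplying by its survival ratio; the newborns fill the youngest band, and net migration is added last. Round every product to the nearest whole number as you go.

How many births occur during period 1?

After projecting period 1:
Births: 5400 × 0.292 = 1577
20–39: 9200 × 0.946 = 8703
40–59: 5400 × 0.948 = 5119
60–79: 11800 × 0.939 = 11080
80+: 15300 × 0.924 + 8600 × 0.627 = 14137 + 5392 = 19529
Net migration: 20–39 − 200 → 8503; 40–59 − 210 → 4909
Giving 1577 / 8503 / 4909 / 11080 / 19529.

1577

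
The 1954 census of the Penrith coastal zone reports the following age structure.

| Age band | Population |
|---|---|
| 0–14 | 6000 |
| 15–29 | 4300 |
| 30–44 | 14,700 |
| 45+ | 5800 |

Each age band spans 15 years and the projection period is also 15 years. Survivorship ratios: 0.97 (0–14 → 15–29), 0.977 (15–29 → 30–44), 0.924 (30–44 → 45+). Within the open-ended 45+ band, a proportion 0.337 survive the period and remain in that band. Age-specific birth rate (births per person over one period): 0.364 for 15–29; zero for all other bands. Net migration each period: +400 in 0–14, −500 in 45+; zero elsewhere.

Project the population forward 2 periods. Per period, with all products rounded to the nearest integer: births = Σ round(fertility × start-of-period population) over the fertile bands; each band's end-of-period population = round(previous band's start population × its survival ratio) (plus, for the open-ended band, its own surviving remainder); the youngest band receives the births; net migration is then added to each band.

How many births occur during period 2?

Period 1.
Births: 4300 × 0.364 = 1565
15–29: 6000 × 0.97 = 5820
30–44: 4300 × 0.977 = 4201
45+: 14700 × 0.924 + 5800 × 0.337 = 13583 + 1955 = 15538
Net migration: 0–14 + 400 → 1965; 45+ − 500 → 15038
Population now: 0–14=1965, 15–29=5820, 30–44=4201, 45+=15038
Period 2.
Births: 5820 × 0.364 = 2118
15–29: 1965 × 0.97 = 1906
30–44: 5820 × 0.977 = 5686
45+: 4201 × 0.924 + 15038 × 0.337 = 3882 + 5068 = 8950
Net migration: 0–14 + 400 → 2518; 45+ − 500 → 8450
Population now: 0–14=2518, 15–29=1906, 30–44=5686, 45+=8450

2118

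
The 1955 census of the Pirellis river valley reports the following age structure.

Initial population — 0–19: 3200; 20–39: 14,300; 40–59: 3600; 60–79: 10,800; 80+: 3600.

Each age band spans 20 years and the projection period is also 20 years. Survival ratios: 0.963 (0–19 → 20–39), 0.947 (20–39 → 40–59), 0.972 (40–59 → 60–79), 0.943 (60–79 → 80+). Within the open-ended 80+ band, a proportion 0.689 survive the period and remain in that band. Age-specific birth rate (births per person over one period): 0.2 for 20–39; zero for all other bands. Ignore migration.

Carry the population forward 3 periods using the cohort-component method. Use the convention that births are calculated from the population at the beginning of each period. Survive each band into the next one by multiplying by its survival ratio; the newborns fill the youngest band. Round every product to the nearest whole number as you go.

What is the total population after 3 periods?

Numbering the bands 1..5 from youngest to oldest:
Period 1.
Births: 14300 * 0.2 = 2860
Band 2: 3200 * 0.963 = 3082
Band 3: 14300 * 0.947 = 13542
Band 4: 3600 * 0.972 = 3499
Band 5: 10800 * 0.943 + 3600 * 0.689 = 10184 + 2480 = 12664
Giving 2860 / 3082 / 13542 / 3499 / 12664.
Period 2.
Births: 3082 * 0.2 = 616
Band 2: 2860 * 0.963 = 2754
Band 3: 3082 * 0.947 = 2919
Band 4: 13542 * 0.972 = 13163
Band 5: 3499 * 0.943 + 12664 * 0.689 = 3300 + 8725 = 12025
Giving 616 / 2754 / 2919 / 13163 / 12025.
Period 3.
Births: 2754 * 0.2 = 551
Band 2: 616 * 0.963 = 593
Band 3: 2754 * 0.947 = 2608
Band 4: 2919 * 0.972 = 2837
Band 5: 13163 * 0.943 + 12025 * 0.689 = 12413 + 8285 = 20698
Giving 551 / 593 / 2608 / 2837 / 20698.
Total after period 3: 551 + 593 + 2608 + 2837 + 20698 = 27287

27287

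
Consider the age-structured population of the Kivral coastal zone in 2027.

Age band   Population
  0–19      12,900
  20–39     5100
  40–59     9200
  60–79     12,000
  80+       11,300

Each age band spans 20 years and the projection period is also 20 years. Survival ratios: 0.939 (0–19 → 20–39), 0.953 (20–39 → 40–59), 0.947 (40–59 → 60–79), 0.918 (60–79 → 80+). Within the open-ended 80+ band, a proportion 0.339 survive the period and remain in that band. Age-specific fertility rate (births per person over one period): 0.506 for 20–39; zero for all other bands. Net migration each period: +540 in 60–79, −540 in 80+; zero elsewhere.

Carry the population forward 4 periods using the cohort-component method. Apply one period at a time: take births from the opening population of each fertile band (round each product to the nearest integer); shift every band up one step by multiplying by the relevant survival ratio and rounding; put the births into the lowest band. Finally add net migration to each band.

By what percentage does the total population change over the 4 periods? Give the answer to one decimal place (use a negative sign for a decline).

-50.2

(Groups numbered youngest = 1 to oldest = 5.)
After projecting period 1:
Births: 5100 × 0.506 = 2581
Group 2: 12900 × 0.939 = 12113
Group 3: 5100 × 0.953 = 4860
Group 4: 9200 × 0.947 = 8712
Group 5: 12000 × 0.918 + 11300 × 0.339 = 11016 + 3831 = 14847
Net migration: Group 4 + 540 → 9252; Group 5 − 540 → 14307
End of period: [2581, 12113, 4860, 9252, 14307]
After projecting period 2:
Births: 12113 × 0.506 = 6129
Group 2: 2581 × 0.939 = 2424
Group 3: 12113 × 0.953 = 11544
Group 4: 4860 × 0.947 = 4602
Group 5: 9252 × 0.918 + 14307 × 0.339 = 8493 + 4850 = 13343
Net migration: Group 4 + 540 → 5142; Group 5 − 540 → 12803
End of period: [6129, 2424, 11544, 5142, 12803]
After projecting period 3:
Births: 2424 × 0.506 = 1227
Group 2: 6129 × 0.939 = 5755
Group 3: 2424 × 0.953 = 2310
Group 4: 11544 × 0.947 = 10932
Group 5: 5142 × 0.918 + 12803 × 0.339 = 4720 + 4340 = 9060
Net migration: Group 4 + 540 → 11472; Group 5 − 540 → 8520
End of period: [1227, 5755, 2310, 11472, 8520]
After projecting period 4:
Births: 5755 × 0.506 = 2912
Group 2: 1227 × 0.939 = 1152
Group 3: 5755 × 0.953 = 5485
Group 4: 2310 × 0.947 = 2188
Group 5: 11472 × 0.918 + 8520 × 0.339 = 10531 + 2888 = 13419
Net migration: Group 4 + 540 → 2728; Group 5 − 540 → 12879
End of period: [2912, 1152, 5485, 2728, 12879]
Total: 50500 → 25156; change = -25344; percentage change = -50.2%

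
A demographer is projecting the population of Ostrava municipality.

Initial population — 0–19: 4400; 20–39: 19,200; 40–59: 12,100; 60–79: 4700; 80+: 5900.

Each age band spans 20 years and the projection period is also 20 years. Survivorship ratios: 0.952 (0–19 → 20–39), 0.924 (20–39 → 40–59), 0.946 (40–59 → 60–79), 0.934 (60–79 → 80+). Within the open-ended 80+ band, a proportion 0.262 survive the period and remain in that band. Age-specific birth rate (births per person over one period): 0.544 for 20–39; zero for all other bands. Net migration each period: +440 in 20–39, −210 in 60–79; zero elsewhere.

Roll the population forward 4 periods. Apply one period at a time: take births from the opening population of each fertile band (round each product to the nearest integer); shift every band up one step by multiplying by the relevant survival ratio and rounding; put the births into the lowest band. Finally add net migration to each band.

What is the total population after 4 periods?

(Groups numbered youngest = 1 to oldest = 5.)
— Period 1 —
Births: 19200 × 0.544 = 10445
Group 2: 4400 × 0.952 = 4189
Group 3: 19200 × 0.924 = 17741
Group 4: 12100 × 0.946 = 11447
Group 5: 4700 × 0.934 + 5900 × 0.262 = 4390 + 1546 = 5936
Net migration: Group 2 + 440 → 4629; Group 4 − 210 → 11237
End of period: [10445, 4629, 17741, 11237, 5936]
— Period 2 —
Births: 4629 × 0.544 = 2518
Group 2: 10445 × 0.952 = 9944
Group 3: 4629 × 0.924 = 4277
Group 4: 17741 × 0.946 = 16783
Group 5: 11237 × 0.934 + 5936 × 0.262 = 10495 + 1555 = 12050
Net migration: Group 2 + 440 → 10384; Group 4 − 210 → 16573
End of period: [2518, 10384, 4277, 16573, 12050]
— Period 3 —
Births: 10384 × 0.544 = 5649
Group 2: 2518 × 0.952 = 2397
Group 3: 10384 × 0.924 = 9595
Group 4: 4277 × 0.946 = 4046
Group 5: 16573 × 0.934 + 12050 × 0.262 = 15479 + 3157 = 18636
Net migration: Group 2 + 440 → 2837; Group 4 − 210 → 3836
End of period: [5649, 2837, 9595, 3836, 18636]
— Period 4 —
Births: 2837 × 0.544 = 1543
Group 2: 5649 × 0.952 = 5378
Group 3: 2837 × 0.924 = 2621
Group 4: 9595 × 0.946 = 9077
Group 5: 3836 × 0.934 + 18636 × 0.262 = 3583 + 4883 = 8466
Net migration: Group 2 + 440 → 5818; Group 4 − 210 → 8867
End of period: [1543, 5818, 2621, 8867, 8466]
Total after period 4: 1543 + 5818 + 2621 + 8867 + 8466 = 27315

27315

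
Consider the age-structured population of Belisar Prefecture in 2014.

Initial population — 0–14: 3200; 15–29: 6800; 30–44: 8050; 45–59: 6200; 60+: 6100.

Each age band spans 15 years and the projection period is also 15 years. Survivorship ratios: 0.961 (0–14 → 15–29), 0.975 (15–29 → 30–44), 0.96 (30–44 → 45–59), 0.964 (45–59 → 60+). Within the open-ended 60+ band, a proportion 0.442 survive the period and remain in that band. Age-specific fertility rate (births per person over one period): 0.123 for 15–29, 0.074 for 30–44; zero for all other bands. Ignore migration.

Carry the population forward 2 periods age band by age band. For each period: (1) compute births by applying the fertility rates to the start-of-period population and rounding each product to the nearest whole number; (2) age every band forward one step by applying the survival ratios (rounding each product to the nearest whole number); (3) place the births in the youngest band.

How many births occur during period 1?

— Period 1 —
Births: 6800 × 0.123 = 836, 8050 × 0.074 = 596 — total 1432
15–29: 3200 × 0.961 = 3075
30–44: 6800 × 0.975 = 6630
45–59: 8050 × 0.96 = 7728
60+: 6200 × 0.964 + 6100 × 0.442 = 5977 + 2696 = 8673
End of period: [1432, 3075, 6630, 7728, 8673]

1432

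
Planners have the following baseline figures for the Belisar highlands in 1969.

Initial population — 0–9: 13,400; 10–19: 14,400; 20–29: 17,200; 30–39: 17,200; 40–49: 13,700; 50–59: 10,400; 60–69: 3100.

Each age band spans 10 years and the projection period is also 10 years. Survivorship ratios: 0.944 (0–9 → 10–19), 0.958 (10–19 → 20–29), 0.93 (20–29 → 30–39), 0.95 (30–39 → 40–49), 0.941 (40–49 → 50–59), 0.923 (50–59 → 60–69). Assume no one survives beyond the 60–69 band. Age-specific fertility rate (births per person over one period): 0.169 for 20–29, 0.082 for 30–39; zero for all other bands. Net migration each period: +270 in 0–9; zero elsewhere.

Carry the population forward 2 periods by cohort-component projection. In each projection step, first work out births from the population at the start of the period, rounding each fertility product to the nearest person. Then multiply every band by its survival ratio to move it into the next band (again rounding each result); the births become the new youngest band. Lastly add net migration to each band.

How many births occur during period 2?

3643

Let group 1 be 0–9 through group 7 = 60–69.
Period 1:
Births: 17200 × 0.169 = 2907, 17200 × 0.082 = 1410 ⇒ total 4317
Group 2: 13400 × 0.944 = 12650
Group 3: 14400 × 0.958 = 13795
Group 4: 17200 × 0.93 = 15996
Group 5: 17200 × 0.95 = 16340
Group 6: 13700 × 0.941 = 12892
Group 7: 10400 × 0.923 = 9599
Net migration: Group 1 + 270 → 4587
Population now: 0–9=4587, 10–19=12650, 20–29=13795, 30–39=15996, 40–49=16340, 50–59=12892, 60–69=9599
Period 2:
Births: 13795 × 0.169 = 2331, 15996 × 0.082 = 1312 ⇒ total 3643
Group 2: 4587 × 0.944 = 4330
Group 3: 12650 × 0.958 = 12119
Group 4: 13795 × 0.93 = 12829
Group 5: 15996 × 0.95 = 15196
Group 6: 16340 × 0.941 = 15376
Group 7: 12892 × 0.923 = 11899
Net migration: Group 1 + 270 → 3913
Population now: 0–9=3913, 10–19=4330, 20–29=12119, 30–39=12829, 40–49=15196, 50–59=15376, 60–69=11899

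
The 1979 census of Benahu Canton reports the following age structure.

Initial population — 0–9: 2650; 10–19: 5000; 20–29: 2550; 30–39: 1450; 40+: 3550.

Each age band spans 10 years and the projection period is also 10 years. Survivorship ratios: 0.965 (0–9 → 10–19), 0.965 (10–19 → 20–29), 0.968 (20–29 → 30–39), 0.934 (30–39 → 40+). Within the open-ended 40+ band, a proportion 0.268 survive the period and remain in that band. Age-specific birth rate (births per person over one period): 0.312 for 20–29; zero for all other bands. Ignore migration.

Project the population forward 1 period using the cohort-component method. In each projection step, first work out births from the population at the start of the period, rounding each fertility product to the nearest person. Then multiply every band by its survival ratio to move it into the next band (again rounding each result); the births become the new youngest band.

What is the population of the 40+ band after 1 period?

2305

Call the bands 1 to 5, youngest first.
[period 1]
Births: 2550 × 0.312 = 796
Band 2: 2650 × 0.965 = 2557
Band 3: 5000 × 0.965 = 4825
Band 4: 2550 × 0.968 = 2468
Band 5: 1450 × 0.934 + 3550 × 0.268 = 1354 + 951 = 2305
Population now: 0–9=796, 10–19=2557, 20–29=4825, 30–39=2468, 40+=2305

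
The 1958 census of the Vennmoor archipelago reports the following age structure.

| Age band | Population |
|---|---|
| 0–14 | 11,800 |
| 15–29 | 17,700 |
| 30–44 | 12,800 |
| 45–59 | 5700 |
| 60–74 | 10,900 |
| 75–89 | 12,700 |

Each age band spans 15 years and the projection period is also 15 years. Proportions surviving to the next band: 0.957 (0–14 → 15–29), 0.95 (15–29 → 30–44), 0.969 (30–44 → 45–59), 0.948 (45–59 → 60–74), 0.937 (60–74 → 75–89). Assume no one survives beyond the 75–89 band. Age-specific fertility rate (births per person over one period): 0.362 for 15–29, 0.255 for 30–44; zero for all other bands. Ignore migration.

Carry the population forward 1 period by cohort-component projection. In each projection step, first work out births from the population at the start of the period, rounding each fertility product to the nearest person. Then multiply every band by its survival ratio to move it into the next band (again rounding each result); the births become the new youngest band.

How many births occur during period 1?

9671

Let group 1 be 0–14 through group 6 = 75–89.
[period 1]
Births: 17700 × 0.362 = 6407 ; 12800 × 0.255 = 3264 ⇒ total 9671
Group 2: 11800 × 0.957 = 11293
Group 3: 17700 × 0.95 = 16815
Group 4: 12800 × 0.969 = 12403
Group 5: 5700 × 0.948 = 5404
Group 6: 10900 × 0.937 = 10213
Population now: 0–14=9671, 15–29=11293, 30–44=16815, 45–59=12403, 60–74=5404, 75–89=10213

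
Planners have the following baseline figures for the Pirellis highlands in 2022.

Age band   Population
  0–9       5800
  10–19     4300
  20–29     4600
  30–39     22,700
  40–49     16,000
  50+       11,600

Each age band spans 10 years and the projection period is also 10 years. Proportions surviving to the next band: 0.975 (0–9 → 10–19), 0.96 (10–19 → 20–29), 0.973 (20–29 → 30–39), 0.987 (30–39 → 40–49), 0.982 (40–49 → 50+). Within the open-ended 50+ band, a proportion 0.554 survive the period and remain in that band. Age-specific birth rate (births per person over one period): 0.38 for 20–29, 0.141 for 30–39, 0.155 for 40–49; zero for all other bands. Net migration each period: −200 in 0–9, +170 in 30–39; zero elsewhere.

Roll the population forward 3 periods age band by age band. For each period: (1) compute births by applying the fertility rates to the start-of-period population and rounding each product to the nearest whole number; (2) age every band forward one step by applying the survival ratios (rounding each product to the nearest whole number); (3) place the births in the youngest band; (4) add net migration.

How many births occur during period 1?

Call the bands 1 to 6, youngest first.
After projecting period 1:
Births: 4600 * 0.38 = 1748, 22700 * 0.141 = 3201, 16000 * 0.155 = 2480 → 7429
Band 2: 5800 * 0.975 = 5655
Band 3: 4300 * 0.96 = 4128
Band 4: 4600 * 0.973 = 4476
Band 5: 22700 * 0.987 = 22405
Band 6: 16000 * 0.982 + 11600 * 0.554 = 15712 + 6426 = 22138
Net migration: Band 1 − 200 → 7229; Band 4 + 170 → 4646
Giving 7229 / 5655 / 4128 / 4646 / 22405 / 22138.

7429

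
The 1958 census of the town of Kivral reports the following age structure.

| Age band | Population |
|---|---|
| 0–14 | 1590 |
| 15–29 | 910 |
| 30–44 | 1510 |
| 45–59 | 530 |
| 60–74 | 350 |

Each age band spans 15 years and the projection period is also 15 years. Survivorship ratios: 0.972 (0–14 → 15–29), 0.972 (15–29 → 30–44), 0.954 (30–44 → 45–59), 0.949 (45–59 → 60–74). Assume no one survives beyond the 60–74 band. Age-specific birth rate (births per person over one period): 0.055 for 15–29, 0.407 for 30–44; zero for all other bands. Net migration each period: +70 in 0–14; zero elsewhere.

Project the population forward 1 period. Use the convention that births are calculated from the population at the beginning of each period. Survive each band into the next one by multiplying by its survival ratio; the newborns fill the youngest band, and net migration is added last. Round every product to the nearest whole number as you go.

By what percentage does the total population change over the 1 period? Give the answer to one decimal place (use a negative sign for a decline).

4.5

Numbering the bands 1..5 from youngest to oldest:
Period 1:
Births: 910 × 0.055 = 50 ; 1510 × 0.407 = 615 — total 665
Band 2: 1590 × 0.972 = 1545
Band 3: 910 × 0.972 = 885
Band 4: 1510 × 0.954 = 1441
Band 5: 530 × 0.949 = 503
Net migration: Band 1 + 70 → 735
Giving 735 / 1545 / 885 / 1441 / 503.
Total: 4890 → 5109; change = 219; percentage change = 4.5%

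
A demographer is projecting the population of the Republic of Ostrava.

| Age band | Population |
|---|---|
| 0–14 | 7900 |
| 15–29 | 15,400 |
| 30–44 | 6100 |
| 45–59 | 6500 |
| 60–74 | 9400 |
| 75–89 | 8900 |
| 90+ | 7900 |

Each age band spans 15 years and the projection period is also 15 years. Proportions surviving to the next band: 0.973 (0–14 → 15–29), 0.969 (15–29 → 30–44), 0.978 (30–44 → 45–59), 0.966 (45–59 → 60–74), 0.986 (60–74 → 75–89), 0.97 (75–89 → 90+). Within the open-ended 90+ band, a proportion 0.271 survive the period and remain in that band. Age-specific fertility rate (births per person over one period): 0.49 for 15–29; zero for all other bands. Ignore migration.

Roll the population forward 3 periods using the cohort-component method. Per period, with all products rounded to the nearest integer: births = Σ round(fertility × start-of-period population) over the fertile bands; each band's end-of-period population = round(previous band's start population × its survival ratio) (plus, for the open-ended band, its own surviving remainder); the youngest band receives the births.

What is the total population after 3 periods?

50676

— Period 1 —
Births: 15400 × 0.49 = 7546
15–29: 7900 × 0.973 = 7687
30–44: 15400 × 0.969 = 14923
45–59: 6100 × 0.978 = 5966
60–74: 6500 × 0.966 = 6279
75–89: 9400 × 0.986 = 9268
90+: 8900 × 0.97 + 7900 × 0.271 = 8633 + 2141 = 10774
Giving 7546 / 7687 / 14923 / 5966 / 6279 / 9268 / 10774.
— Period 2 —
Births: 7687 × 0.49 = 3767
15–29: 7546 × 0.973 = 7342
30–44: 7687 × 0.969 = 7449
45–59: 14923 × 0.978 = 14595
60–74: 5966 × 0.966 = 5763
75–89: 6279 × 0.986 = 6191
90+: 9268 × 0.97 + 10774 × 0.271 = 8990 + 2920 = 11910
Giving 3767 / 7342 / 7449 / 14595 / 5763 / 6191 / 11910.
— Period 3 —
Births: 7342 × 0.49 = 3598
15–29: 3767 × 0.973 = 3665
30–44: 7342 × 0.969 = 7114
45–59: 7449 × 0.978 = 7285
60–74: 14595 × 0.966 = 14099
75–89: 5763 × 0.986 = 5682
90+: 6191 × 0.97 + 11910 × 0.271 = 6005 + 3228 = 9233
Giving 3598 / 3665 / 7114 / 7285 / 14099 / 5682 / 9233.
Total after period 3: 3598 + 3665 + 7114 + 7285 + 14099 + 5682 + 9233 = 50676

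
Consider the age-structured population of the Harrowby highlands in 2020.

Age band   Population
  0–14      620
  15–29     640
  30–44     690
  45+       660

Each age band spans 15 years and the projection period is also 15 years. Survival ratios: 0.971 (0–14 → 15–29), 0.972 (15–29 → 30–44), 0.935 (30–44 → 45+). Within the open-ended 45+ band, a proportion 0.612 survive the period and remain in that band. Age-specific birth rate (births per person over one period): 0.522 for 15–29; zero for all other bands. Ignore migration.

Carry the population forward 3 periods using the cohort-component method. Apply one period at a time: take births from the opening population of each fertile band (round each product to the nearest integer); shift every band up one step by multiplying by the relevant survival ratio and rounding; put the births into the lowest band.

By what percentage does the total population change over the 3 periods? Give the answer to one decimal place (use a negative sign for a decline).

(Groups numbered youngest = 1 to oldest = 4.)
After projecting period 1:
Births: 640 * 0.522 = 334
Group 2: 620 * 0.971 = 602
Group 3: 640 * 0.972 = 622
Group 4: 690 * 0.935 + 660 * 0.612 = 645 + 404 = 1049
→ [334, 602, 622, 1049]
After projecting period 2:
Births: 602 * 0.522 = 314
Group 2: 334 * 0.971 = 324
Group 3: 602 * 0.972 = 585
Group 4: 622 * 0.935 + 1049 * 0.612 = 582 + 642 = 1224
→ [314, 324, 585, 1224]
After projecting period 3:
Births: 324 * 0.522 = 169
Group 2: 314 * 0.971 = 305
Group 3: 324 * 0.972 = 315
Group 4: 585 * 0.935 + 1224 * 0.612 = 547 + 749 = 1296
→ [169, 305, 315, 1296]
Total: 2610 → 2085; change = -525; percentage change = -20.1%

-20.1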